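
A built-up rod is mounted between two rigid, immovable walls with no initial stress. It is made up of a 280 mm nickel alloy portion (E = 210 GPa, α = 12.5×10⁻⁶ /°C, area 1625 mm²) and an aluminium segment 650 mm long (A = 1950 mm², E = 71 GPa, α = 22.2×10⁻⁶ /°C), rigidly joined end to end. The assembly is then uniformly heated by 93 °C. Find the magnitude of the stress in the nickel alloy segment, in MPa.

σ ≈ 186 MPa (compressive)

Free thermal expansion of the whole bar: Σ αᵢΔT Lᵢ = 12.5×10⁻⁶×93×280 + 22.2×10⁻⁶×93×650 = 1.667 mm.
The rigid supports impose zero overall length change; the single axial force P common to all segments must satisfy P Σ Lᵢ/(AᵢEᵢ) = δ_free.
Σ Lᵢ/(AᵢEᵢ) = 280/(1625×210×10³) + 650/(1950×71×10³) = 5.515×10⁻⁶ mm/N.
So P = 1.667 / 5.515×10⁻⁶ = 302.3 kN, compressive.
σ_{nickel alloy} = P / A = 302300 / 1625 = 186.1 MPa.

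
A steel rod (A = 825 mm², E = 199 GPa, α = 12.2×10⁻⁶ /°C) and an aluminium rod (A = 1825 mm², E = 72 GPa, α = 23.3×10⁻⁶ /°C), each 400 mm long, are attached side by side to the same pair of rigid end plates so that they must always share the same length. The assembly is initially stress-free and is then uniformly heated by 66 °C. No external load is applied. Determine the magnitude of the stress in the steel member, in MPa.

Equilibrium of a rigid end plate with no external load gives equal and opposite internal forces ±P in the two members. Since α_{aluminium} > α_{steel}, heating drives the aluminium into compression and the steel into tension.
Compatibility of the two members (thermal + elastic change equal): (α₁ − α₂)ΔT = P·[1/(A₁E₁) + 1/(A₂E₂)].
|α₁ − α₂|·ΔT = 11.1×10⁻⁶ × 66 = 0.0007326.
1/(A₁E₁) + 1/(A₂E₂) = 1/(825×199×10³) + 1/(1825×72×10³) = 1.37×10⁻⁸ N⁻¹.
P = 0.0007326 / 1.37×10⁻⁸ = 53470 N = 53.47 kN.
σ_{steel} = P/A₁ = 53470/825 = 64.81 MPa, tensile.

σ ≈ 64.8 MPa (tensile)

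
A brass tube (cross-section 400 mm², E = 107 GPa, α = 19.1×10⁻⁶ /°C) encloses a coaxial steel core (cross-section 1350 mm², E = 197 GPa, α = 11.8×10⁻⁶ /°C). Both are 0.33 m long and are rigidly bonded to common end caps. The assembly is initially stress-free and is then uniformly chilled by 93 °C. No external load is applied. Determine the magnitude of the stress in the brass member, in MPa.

σ ≈ 62.6 MPa (tensile)

Equilibrium of a rigid end plate with no external load gives equal and opposite internal forces ±P in the two members. Since α_{brass} > α_{steel}, cooling drives the brass into tension and the steel into compression.
Setting the final lengths equal and cancelling L: (α₁ − α₂)ΔT = P/(A₁E₁) + P/(A₂E₂).
|α₁ − α₂|·ΔT = 7.3×10⁻⁶ × 93 = 0.0006789.
1/(A₁E₁) + 1/(A₂E₂) = 1/(400×107×10³) + 1/(1350×197×10³) = 2.712×10⁻⁸ N⁻¹.
P = 0.0006789 / 2.712×10⁻⁸ = 25030 N = 25.03 kN.
σ_{brass} = P/A₁ = 25030/400 = 62.57 MPa, tensile.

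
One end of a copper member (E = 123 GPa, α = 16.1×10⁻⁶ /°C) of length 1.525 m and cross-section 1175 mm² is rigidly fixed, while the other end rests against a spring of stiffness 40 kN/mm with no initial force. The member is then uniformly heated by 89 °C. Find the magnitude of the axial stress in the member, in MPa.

If the spring were absent the member would lengthen by αΔT L = 16.1×10⁻⁶ × 89 × 1525 = 2.185 mm.
With a force P in the spring, the elastic change of the member is PL/(AE) and that of the spring is P/k; compatibility requires their sum to equal δ_free.
So P = δ_free / [L/(AE) + 1/k] = 2.185 / [ 1525/(1175×123×10³) + 1/(40×10³) ].
P = 2.185 / 3.555×10⁻⁵ = 61460 N.
σ = P/A = 61460/1175 = 52.31 MPa.

σ ≈ 52.3 MPa (compressive)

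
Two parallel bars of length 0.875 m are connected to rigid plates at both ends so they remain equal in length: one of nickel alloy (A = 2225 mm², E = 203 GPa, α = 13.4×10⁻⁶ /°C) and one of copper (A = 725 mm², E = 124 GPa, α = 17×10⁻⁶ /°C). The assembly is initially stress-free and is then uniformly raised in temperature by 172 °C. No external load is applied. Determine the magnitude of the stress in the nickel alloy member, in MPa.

σ ≈ 20.9 MPa (tensile)

Both members must finish at the same length. With the larger α, the copper tends to over-expand; the plates restrain it, putting the copper in compression and the nickel alloy in tension. With no external load the two internal forces are equal and opposite, magnitude P.
Compatibility of the two members (thermal + elastic change equal): (α₁ − α₂)ΔT = P·[1/(A₁E₁) + 1/(A₂E₂)].
|α₁ − α₂|·ΔT = 3.6×10⁻⁶ × 172 = 0.0006192.
1/(A₁E₁) + 1/(A₂E₂) = 1/(2225×203×10³) + 1/(725×124×10³) = 1.334×10⁻⁸ N⁻¹.
P = 0.0006192 / 1.334×10⁻⁸ = 46430 N = 46.43 kN.
σ_{nickel alloy} = P/A₁ = 46430/2225 = 20.87 MPa, tensile.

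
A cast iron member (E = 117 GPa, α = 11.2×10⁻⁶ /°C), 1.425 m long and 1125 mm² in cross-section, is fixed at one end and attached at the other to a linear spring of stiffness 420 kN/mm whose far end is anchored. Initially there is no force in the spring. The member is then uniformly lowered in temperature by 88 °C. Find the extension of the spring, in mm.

Free thermal contraction: δ_free = αΔT L = 11.2×10⁻⁶ × 88 × 1425 = 1.404 mm.
With a force P in the spring, the elastic change of the member is PL/(AE) and that of the spring is P/k; compatibility requires their sum to equal δ_free.
P [ L/(AE) + 1/k ] = δ_free → P [ 1425/(1125×117×10³) + 1/(420×10³) ] = 1.404.
P = 1.404 / 1.321×10⁻⁵ = 106300 N.
Spring extension = P/k = 106300/(420×10³) = 0.2532 mm.

δ ≈ 0.253 mm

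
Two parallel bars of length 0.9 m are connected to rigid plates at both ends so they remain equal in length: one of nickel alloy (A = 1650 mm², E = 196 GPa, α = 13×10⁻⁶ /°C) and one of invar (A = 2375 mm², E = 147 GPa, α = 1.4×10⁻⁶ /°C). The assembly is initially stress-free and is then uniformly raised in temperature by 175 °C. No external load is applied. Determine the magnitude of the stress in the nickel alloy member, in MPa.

σ ≈ 207 MPa (compressive)

Both members must finish at the same length. With the larger α, the nickel alloy tends to over-expand; the plates restrain it, putting the nickel alloy in compression and the invar in tension. With no external load the two internal forces are equal and opposite, magnitude P.
Equating the net (thermal + elastic) strains gives |α₁ − α₂|·ΔT = P·[1/(A₁E₁) + 1/(A₂E₂)].
|α₁ − α₂|·ΔT = 11.6×10⁻⁶ × 175 = 0.00203.
1/(A₁E₁) + 1/(A₂E₂) = 1/(1650×196×10³) + 1/(2375×147×10³) = 5.956×10⁻⁹ N⁻¹.
P = 0.00203 / 5.956×10⁻⁹ = 340800 N = 340.8 kN.
σ_{nickel alloy} = P/A₁ = 340800/1650 = 206.5 MPa, compressive.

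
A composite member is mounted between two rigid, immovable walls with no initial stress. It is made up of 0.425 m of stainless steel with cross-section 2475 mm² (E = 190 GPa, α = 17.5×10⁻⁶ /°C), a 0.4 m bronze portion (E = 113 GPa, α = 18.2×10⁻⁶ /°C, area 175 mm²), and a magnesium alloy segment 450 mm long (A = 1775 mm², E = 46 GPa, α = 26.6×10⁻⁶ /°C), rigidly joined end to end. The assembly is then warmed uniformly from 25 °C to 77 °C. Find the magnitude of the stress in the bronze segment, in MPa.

σ ≈ 298 MPa (compressive)

With the walls removed the bar would change length by δ_free = Σ αᵢΔT Lᵢ = 17.5×10⁻⁶×52×425 + 18.2×10⁻⁶×52×400 + 26.6×10⁻⁶×52×450 = 1.388 mm.
The rigid supports impose zero overall length change; the single axial force P common to all segments must satisfy P Σ Lᵢ/(AᵢEᵢ) = δ_free.
Σ Lᵢ/(AᵢEᵢ) = 425/(2475×190×10³) + 400/(175×113×10³) + 450/(1775×46×10³) = 2.664×10⁻⁵ mm/N.
P = 1.388 / 2.664×10⁻⁵ = 52090 N = 52.09 kN, compressive.
σ_{bronze} = P / A = 52090 / 175 = 297.6 MPa.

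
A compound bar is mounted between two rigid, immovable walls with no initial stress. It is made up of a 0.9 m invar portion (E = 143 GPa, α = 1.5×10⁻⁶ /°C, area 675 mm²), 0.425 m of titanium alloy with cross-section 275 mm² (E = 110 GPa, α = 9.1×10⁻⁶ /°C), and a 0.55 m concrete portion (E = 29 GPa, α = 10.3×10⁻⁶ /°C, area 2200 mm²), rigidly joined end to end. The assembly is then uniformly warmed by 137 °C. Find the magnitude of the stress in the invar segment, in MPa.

Free thermal expansion of the whole bar: Σ αᵢΔT Lᵢ = 1.5×10⁻⁶×137×900 + 9.1×10⁻⁶×137×425 + 10.3×10⁻⁶×137×550 = 1.491 mm.
The rigid supports impose zero overall length change; the single axial force P common to all segments must satisfy P Σ Lᵢ/(AᵢEᵢ) = δ_free.
Σ Lᵢ/(AᵢEᵢ) = 900/(675×143×10³) + 425/(275×110×10³) + 550/(2200×29×10³) = 3.199×10⁻⁵ mm/N.
So P = 1.491 / 3.199×10⁻⁵ = 46.6 kN, compressive.
σ_{invar} = P / A = 46600 / 675 = 69.04 MPa.

σ ≈ 69 MPa (compressive)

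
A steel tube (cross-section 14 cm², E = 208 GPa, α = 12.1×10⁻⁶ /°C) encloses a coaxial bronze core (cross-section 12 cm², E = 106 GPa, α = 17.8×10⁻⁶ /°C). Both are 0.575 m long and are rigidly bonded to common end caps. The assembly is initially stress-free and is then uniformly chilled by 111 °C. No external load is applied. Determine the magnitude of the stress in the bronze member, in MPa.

σ ≈ 46.7 MPa (tensile)

Equilibrium of a rigid end plate with no external load gives equal and opposite internal forces ±P in the two members. Since α_{bronze} > α_{steel}, cooling drives the bronze into tension and the steel into compression.
Compatibility of the two members (thermal + elastic change equal): (α₁ − α₂)ΔT = P·[1/(A₁E₁) + 1/(A₂E₂)].
|α₁ − α₂|·ΔT = 5.7×10⁻⁶ × 111 = 0.0006327.
1/(A₁E₁) + 1/(A₂E₂) = 1/(1400×208×10³) + 1/(1200×106×10³) = 1.13×10⁻⁸ N⁻¹.
P = 0.0006327 / 1.13×10⁻⁸ = 56010 N = 56.01 kN.
σ_{bronze} = P/A₂ = 56010/1200 = 46.68 MPa, tensile.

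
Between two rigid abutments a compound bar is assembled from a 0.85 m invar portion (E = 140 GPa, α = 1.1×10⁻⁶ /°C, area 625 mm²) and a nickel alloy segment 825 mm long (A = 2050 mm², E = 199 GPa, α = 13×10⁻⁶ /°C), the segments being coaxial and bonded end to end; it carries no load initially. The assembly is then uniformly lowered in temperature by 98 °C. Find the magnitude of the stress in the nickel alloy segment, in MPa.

σ ≈ 47.5 MPa (tensile)

With the walls removed the bar would change length by δ_free = Σ αᵢΔT Lᵢ = 1.1×10⁻⁶×98×850 + 13×10⁻⁶×98×825 = 1.143 mm.
The walls prevent any net length change, so an axial force P (same in every segment) develops. Compatibility: P · Σ Lᵢ/(AᵢEᵢ) = δ_free.
Σ Lᵢ/(AᵢEᵢ) = 850/(625×140×10³) + 825/(2050×199×10³) = 1.174×10⁻⁵ mm/N.
So P = 1.143 / 1.174×10⁻⁵ = 97.36 kN, tensile.
σ_{nickel alloy} = P / A = 97360 / 2050 = 47.49 MPa.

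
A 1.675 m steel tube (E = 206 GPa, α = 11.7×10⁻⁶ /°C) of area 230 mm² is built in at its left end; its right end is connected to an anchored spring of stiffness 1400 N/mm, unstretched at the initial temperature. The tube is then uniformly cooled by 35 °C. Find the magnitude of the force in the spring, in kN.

Free thermal contraction: δ_free = αΔT L = 11.7×10⁻⁶ × 35 × 1675 = 0.6859 mm.
With a force P in the spring, the elastic change of the tube is PL/(AE) and that of the spring is P/k; compatibility requires their sum to equal δ_free.
P [ L/(AE) + 1/k ] = δ_free → P [ 1675/(230×206×10³) + 1/(1400) ] = 0.6859.
P = 0.6859 / 0.0007496 = 915 N.

P ≈ 0.915 kN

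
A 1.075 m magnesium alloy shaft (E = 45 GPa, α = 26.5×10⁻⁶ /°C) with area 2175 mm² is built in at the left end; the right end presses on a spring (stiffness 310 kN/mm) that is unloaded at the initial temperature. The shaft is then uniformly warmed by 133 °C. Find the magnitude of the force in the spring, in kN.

If the spring were absent the shaft would lengthen by αΔT L = 26.5×10⁻⁶ × 133 × 1075 = 3.789 mm.
Let P be the compressive force at the spring. The shaft shortens elastically by PL/(AE) and the spring compresses by P/k; together these equal δ_free.
P [ L/(AE) + 1/k ] = δ_free → P [ 1075/(2175×45×10³) + 1/(310×10³) ] = 3.789.
P = 3.789 / 1.421×10⁻⁵ = 266600 N.

P ≈ 267 kN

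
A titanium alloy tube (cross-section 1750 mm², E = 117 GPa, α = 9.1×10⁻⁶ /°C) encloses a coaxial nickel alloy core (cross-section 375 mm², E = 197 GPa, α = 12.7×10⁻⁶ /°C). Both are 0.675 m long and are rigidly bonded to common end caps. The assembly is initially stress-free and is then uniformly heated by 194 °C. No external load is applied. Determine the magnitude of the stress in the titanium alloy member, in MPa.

σ ≈ 21.7 MPa (tensile)

Both members must finish at the same length. With the larger α, the nickel alloy tends to over-expand; the plates restrain it, putting the nickel alloy in compression and the titanium alloy in tension. With no external load the two internal forces are equal and opposite, magnitude P.
Equating the net (thermal + elastic) strains gives |α₁ − α₂|·ΔT = P·[1/(A₁E₁) + 1/(A₂E₂)].
|α₁ − α₂|·ΔT = 3.6×10⁻⁶ × 194 = 0.0006984.
1/(A₁E₁) + 1/(A₂E₂) = 1/(1750×117×10³) + 1/(375×197×10³) = 1.842×10⁻⁸ N⁻¹.
So P = 0.0006984 / 1.842×10⁻⁸ = 37.91 kN.
σ_{titanium alloy} = P/A₁ = 37910/1750 = 21.67 MPa, tensile.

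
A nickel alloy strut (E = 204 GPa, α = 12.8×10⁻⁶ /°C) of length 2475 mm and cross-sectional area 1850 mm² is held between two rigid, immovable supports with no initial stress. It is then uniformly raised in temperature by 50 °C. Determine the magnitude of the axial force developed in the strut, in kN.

P ≈ 242 kN (compressive)

With zero net strain, σ = E·αΔT = 204 GPa × 12.8×10⁻⁶ × 50 = 130.6 MPa.
P = AEαΔT = 1850 × 204×10³ × 12.8×10⁻⁶ × 50 = 241.5 kN (compressive).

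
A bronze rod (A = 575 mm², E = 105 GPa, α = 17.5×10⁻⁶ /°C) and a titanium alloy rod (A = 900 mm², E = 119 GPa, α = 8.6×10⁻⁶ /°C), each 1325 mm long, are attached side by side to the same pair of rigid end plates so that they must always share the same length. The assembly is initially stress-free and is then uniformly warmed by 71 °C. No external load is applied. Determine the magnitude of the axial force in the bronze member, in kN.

Both members must finish at the same length. With the larger α, the bronze tends to over-expand; the plates restrain it, putting the bronze in compression and the titanium alloy in tension. With no external load the two internal forces are equal and opposite, magnitude P.
Compatibility of the two members (thermal + elastic change equal): (α₁ − α₂)ΔT = P·[1/(A₁E₁) + 1/(A₂E₂)].
|α₁ − α₂|·ΔT = 8.9×10⁻⁶ × 71 = 0.0006319.
1/(A₁E₁) + 1/(A₂E₂) = 1/(575×105×10³) + 1/(900×119×10³) = 2.59×10⁻⁸ N⁻¹.
So P = 0.0006319 / 2.59×10⁻⁸ = 24.4 kN.

P ≈ 24.4 kN (compressive in the bronze)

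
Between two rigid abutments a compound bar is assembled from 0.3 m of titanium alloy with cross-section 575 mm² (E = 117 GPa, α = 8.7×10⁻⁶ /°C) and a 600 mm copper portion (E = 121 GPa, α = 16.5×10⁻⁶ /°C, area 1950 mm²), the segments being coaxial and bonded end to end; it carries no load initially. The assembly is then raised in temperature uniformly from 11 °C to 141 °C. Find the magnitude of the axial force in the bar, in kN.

With the walls removed the bar would change length by δ_free = Σ αᵢΔT Lᵢ = 8.7×10⁻⁶×130×300 + 16.5×10⁻⁶×130×600 = 1.626 mm.
The rigid supports impose zero overall length change; the single axial force P common to all segments must satisfy P Σ Lᵢ/(AᵢEᵢ) = δ_free.
Σ Lᵢ/(AᵢEᵢ) = 300/(575×117×10³) + 600/(1950×121×10³) = 7.002×10⁻⁶ mm/N.
Hence P = δ_free / Σ(L/AE) = 1.626/7.002×10⁻⁶ = 232.3 kN (compressive).

P ≈ 232 kN (compressive)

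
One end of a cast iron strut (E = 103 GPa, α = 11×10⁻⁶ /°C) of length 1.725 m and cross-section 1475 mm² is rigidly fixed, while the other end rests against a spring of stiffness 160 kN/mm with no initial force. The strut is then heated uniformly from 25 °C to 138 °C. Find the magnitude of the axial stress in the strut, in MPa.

σ ≈ 82.6 MPa (compressive)

If the spring were absent the strut would lengthen by αΔT L = 11×10⁻⁶ × 113 × 1725 = 2.144 mm.
With a force P in the spring, the elastic change of the strut is PL/(AE) and that of the spring is P/k; compatibility requires their sum to equal δ_free.
So P = δ_free / [L/(AE) + 1/k] = 2.144 / [ 1725/(1475×103×10³) + 1/(160×10³) ].
P = 2.144 / 1.76×10⁻⁵ = 121800 N.
σ = P/A = 121800/1475 = 82.58 MPa.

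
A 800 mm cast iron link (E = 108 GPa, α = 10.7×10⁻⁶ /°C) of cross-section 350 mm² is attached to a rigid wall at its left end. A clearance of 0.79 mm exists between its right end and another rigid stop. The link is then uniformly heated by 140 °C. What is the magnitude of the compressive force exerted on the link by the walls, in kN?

Unrestrained expansion: δ_free = αΔT L = 10.7×10⁻⁶ × 140 × 800 = 1.198 mm.
After closing the 0.79 mm clearance, 1.198 − 0.79 = 0.4084 mm of expansion remains to be suppressed by the wall.
That suppressed elongation corresponds to σ = E·Δ/L = 108×10³ × 0.4084/800 = 55.13 MPa.
P = σA = 55.13 × 350 = 19.3 kN.

P ≈ 19.3 kN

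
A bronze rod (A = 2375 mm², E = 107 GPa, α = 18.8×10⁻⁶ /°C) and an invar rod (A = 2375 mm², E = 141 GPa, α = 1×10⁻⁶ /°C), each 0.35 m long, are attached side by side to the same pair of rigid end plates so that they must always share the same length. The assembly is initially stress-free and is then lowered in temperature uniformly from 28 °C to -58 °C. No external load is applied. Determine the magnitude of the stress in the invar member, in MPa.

σ ≈ 93.1 MPa (compressive)

Both members must finish at the same length. With the larger α, the bronze tends to over-contract; the plates restrain it, putting the bronze in tension and the invar in compression. With no external load the two internal forces are equal and opposite, magnitude P.
Equating the net (thermal + elastic) strains gives |α₁ − α₂|·ΔT = P·[1/(A₁E₁) + 1/(A₂E₂)].
|α₁ − α₂|·ΔT = 17.8×10⁻⁶ × 86 = 0.001531.
1/(A₁E₁) + 1/(A₂E₂) = 1/(2375×107×10³) + 1/(2375×141×10³) = 6.921×10⁻⁹ N⁻¹.
So P = 0.001531 / 6.921×10⁻⁹ = 221.2 kN.
σ_{invar} = P/A₂ = 221200/2375 = 93.13 MPa, compressive.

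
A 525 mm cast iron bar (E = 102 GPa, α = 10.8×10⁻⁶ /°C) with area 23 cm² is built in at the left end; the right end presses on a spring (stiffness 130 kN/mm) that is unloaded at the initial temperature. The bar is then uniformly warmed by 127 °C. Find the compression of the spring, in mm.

δ ≈ 0.558 mm

Free thermal expansion: δ_free = αΔT L = 10.8×10⁻⁶ × 127 × 525 = 0.7201 mm.
Let P be the compressive force at the spring. The bar shortens elastically by PL/(AE) and the spring compresses by P/k; together these equal δ_free.
So P = δ_free / [L/(AE) + 1/k] = 0.7201 / [ 525/(2300×102×10³) + 1/(130×10³) ].
P = 0.7201 / 9.93×10⁻⁶ = 72520 N.
Spring compression = P/k = 72520/(130×10³) = 0.5578 mm.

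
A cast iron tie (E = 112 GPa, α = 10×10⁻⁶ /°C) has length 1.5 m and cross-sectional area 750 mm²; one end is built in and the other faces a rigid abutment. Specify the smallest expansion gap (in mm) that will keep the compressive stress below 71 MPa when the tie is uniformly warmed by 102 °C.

g ≈ 0.579 mm

With no wall the tie would lengthen by αΔT L = 10×10⁻⁶ × 102 × 1500 = 1.53 mm.
A stress of 71 MPa corresponds to the wall pushing the tie back by σL/E = 71×1500/(112×10³) = 0.9509 mm.
The gap must absorb the remainder: g_min = 1.53 − 0.9509 = 0.5791 mm.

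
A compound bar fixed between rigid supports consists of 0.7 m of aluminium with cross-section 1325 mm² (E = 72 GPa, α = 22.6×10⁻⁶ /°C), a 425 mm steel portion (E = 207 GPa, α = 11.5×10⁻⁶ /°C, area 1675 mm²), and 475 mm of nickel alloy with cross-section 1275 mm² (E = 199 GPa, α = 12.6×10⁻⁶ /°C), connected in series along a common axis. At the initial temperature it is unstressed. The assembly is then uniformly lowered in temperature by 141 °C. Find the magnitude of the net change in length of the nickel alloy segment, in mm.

|ΔL| ≈ 0.169 mm

With the walls removed the bar would change length by δ_free = Σ αᵢΔT Lᵢ = 22.6×10⁻⁶×141×700 + 11.5×10⁻⁶×141×425 + 12.6×10⁻⁶×141×475 = 3.764 mm.
The walls prevent any net length change, so an axial force P (same in every segment) develops. Compatibility: P · Σ Lᵢ/(AᵢEᵢ) = δ_free.
The series flexibility is Σ Lᵢ/(AᵢEᵢ) = 700/(1325×72×10³) + 425/(1675×207×10³) + 475/(1275×199×10³) = 1.044×10⁻⁵ mm/N.
So P = 3.764 / 1.044×10⁻⁵ = 360.7 kN, tensile.
For the nickel alloy segment, free thermal change = 12.6×10⁻⁶×141×475 = 0.8439 mm and elastic change from P = 360700×475/(1275×199×10³) = 0.6752 mm; these oppose, so the net change is 0.169 mm (segment shortens).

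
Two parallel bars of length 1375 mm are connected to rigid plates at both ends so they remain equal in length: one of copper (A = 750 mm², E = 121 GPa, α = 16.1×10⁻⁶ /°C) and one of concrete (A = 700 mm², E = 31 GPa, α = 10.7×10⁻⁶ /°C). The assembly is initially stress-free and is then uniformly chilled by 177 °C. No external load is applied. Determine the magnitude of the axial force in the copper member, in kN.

Equilibrium of a rigid end plate with no external load gives equal and opposite internal forces ±P in the two members. Since α_{copper} > α_{concrete}, cooling drives the copper into tension and the concrete into compression.
Compatibility of the two members (thermal + elastic change equal): (α₁ − α₂)ΔT = P·[1/(A₁E₁) + 1/(A₂E₂)].
|α₁ − α₂|·ΔT = 5.4×10⁻⁶ × 177 = 0.0009558.
1/(A₁E₁) + 1/(A₂E₂) = 1/(750×121×10³) + 1/(700×31×10³) = 5.71×10⁻⁸ N⁻¹.
P = 0.0009558 / 5.71×10⁻⁸ = 16740 N = 16.74 kN.

P ≈ 16.7 kN (tensile in the copper)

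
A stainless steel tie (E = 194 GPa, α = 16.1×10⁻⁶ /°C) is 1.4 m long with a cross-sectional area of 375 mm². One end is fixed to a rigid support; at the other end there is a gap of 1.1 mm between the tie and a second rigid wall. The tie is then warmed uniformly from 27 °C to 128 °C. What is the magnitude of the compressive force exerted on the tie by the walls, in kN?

P ≈ 61.1 kN

Free thermal elongation = αΔT L = 16.1×10⁻⁶ × 101 × 1400 = 2.277 mm.
After closing the 1.1 mm clearance, 2.277 − 1.1 = 1.177 mm of expansion remains to be suppressed by the wall.
That suppressed elongation corresponds to σ = E·Δ/L = 194×10³ × 1.177/1400 = 163 MPa.
Force on the wall = σA = 163 × 375 mm² = 61.14 kN.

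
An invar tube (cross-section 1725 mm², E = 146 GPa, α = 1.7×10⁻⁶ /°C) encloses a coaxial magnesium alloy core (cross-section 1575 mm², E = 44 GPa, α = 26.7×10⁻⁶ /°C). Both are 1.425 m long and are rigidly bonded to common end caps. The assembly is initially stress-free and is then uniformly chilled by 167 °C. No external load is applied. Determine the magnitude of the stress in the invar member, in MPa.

σ ≈ 132 MPa (compressive)

Both members must finish at the same length. With the larger α, the magnesium alloy tends to over-contract; the plates restrain it, putting the magnesium alloy in tension and the invar in compression. With no external load the two internal forces are equal and opposite, magnitude P.
Setting the final lengths equal and cancelling L: (α₁ − α₂)ΔT = P/(A₁E₁) + P/(A₂E₂).
|α₁ − α₂|·ΔT = 25×10⁻⁶ × 167 = 0.004175.
1/(A₁E₁) + 1/(A₂E₂) = 1/(1725×146×10³) + 1/(1575×44×10³) = 1.84×10⁻⁸ N⁻¹.
So P = 0.004175 / 1.84×10⁻⁸ = 226.9 kN.
σ_{invar} = P/A₁ = 226900/1725 = 131.5 MPa, compressive.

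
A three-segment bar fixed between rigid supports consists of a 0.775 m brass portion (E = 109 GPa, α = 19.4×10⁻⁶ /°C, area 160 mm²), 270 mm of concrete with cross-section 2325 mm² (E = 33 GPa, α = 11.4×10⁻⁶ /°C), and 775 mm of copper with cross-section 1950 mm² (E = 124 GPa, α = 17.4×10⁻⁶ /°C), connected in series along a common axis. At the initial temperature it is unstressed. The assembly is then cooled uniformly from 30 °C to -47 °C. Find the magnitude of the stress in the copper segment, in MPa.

If the supports were absent, the total length change would be Σ αᵢΔT Lᵢ = 19.4×10⁻⁶×77×775 + 11.4×10⁻⁶×77×270 + 17.4×10⁻⁶×77×775 = 2.433 mm.
Since the ends are fixed, an axial force P builds up, equal in every segment, with P · Σ Lᵢ/(AᵢEᵢ) = δ_free.
The series flexibility is Σ Lᵢ/(AᵢEᵢ) = 775/(160×109×10³) + 270/(2325×33×10³) + 775/(1950×124×10³) = 5.116×10⁻⁵ mm/N.
So P = 2.433 / 5.116×10⁻⁵ = 47.56 kN, tensile.
σ_{copper} = P / A = 47560 / 1950 = 24.39 MPa.

σ ≈ 24.4 MPa (tensile)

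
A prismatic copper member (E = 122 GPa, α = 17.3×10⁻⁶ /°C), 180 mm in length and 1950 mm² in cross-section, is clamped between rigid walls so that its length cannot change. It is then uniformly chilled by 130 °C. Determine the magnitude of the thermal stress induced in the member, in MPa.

The supports are rigid, so the total axial strain is zero. The restrained thermal strain is ε = αΔT = 17.3×10⁻⁶ × 130 = 2249×10⁻⁶.
σ = EαΔT = 122×10³ × 17.3×10⁻⁶ × 130 = 274.4 MPa (tensile; the member is trying to contract).

σ ≈ 274 MPa (tensile)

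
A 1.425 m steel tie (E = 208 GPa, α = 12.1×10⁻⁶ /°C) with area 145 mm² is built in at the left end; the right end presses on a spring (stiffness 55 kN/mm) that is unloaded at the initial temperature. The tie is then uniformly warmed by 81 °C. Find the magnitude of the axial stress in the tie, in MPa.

σ ≈ 147 MPa (compressive)

The unrestrained thermal change is αΔT L = 12.1×10⁻⁶ × 81 × 1425 = 1.397 mm.
With a force P in the spring, the elastic change of the tie is PL/(AE) and that of the spring is P/k; compatibility requires their sum to equal δ_free.
P [ L/(AE) + 1/k ] = δ_free → P [ 1425/(145×208×10³) + 1/(55×10³) ] = 1.397.
P = 1.397 / 6.543×10⁻⁵ = 21350 N.
σ = P/A = 21350/145 = 147.2 MPa.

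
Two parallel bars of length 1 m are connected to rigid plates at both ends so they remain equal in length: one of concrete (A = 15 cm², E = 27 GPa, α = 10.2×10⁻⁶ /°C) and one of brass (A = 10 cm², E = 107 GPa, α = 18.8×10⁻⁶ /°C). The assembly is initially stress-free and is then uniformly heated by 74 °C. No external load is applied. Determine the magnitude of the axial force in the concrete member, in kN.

P ≈ 18.7 kN (tensile in the concrete)

The brass has the larger α, so on heating it would change length more than the concrete if both were free. The rigid plates force a common final length, so the brass is put into compression and the concrete into tension, with equal and opposite forces P (no external load).
Equating the net (thermal + elastic) strains gives |α₁ − α₂|·ΔT = P·[1/(A₁E₁) + 1/(A₂E₂)].
|α₁ − α₂|·ΔT = 8.6×10⁻⁶ × 74 = 0.0006364.
1/(A₁E₁) + 1/(A₂E₂) = 1/(1500×27×10³) + 1/(1000×107×10³) = 3.404×10⁻⁸ N⁻¹.
P = 0.0006364 / 3.404×10⁻⁸ = 18700 N = 18.7 kN.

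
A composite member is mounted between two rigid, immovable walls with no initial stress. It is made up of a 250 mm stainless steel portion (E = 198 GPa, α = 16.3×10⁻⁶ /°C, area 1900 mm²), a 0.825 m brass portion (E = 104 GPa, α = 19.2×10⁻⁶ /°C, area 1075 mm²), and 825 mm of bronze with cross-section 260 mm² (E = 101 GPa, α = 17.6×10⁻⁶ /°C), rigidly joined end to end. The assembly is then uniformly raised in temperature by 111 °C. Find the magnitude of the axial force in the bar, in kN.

P ≈ 96.9 kN (compressive)

Free thermal expansion of the whole bar: Σ αᵢΔT Lᵢ = 16.3×10⁻⁶×111×250 + 19.2×10⁻⁶×111×825 + 17.6×10⁻⁶×111×825 = 3.822 mm.
The rigid supports impose zero overall length change; the single axial force P common to all segments must satisfy P Σ Lᵢ/(AᵢEᵢ) = δ_free.
Σ Lᵢ/(AᵢEᵢ) = 250/(1900×198×10³) + 825/(1075×104×10³) + 825/(260×101×10³) = 3.946×10⁻⁵ mm/N.
Hence P = δ_free / Σ(L/AE) = 3.822/3.946×10⁻⁵ = 96.86 kN (compressive).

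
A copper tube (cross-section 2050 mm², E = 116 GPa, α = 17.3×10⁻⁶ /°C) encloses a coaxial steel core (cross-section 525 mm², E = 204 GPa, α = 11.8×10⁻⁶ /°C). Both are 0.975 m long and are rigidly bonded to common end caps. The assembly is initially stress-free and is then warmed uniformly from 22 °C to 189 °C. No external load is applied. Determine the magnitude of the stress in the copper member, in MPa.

The copper has the larger α, so on heating it would change length more than the steel if both were free. The rigid plates force a common final length, so the copper is put into compression and the steel into tension, with equal and opposite forces P (no external load).
Equating the net (thermal + elastic) strains gives |α₁ − α₂|·ΔT = P·[1/(A₁E₁) + 1/(A₂E₂)].
|α₁ − α₂|·ΔT = 5.5×10⁻⁶ × 167 = 0.0009185.
1/(A₁E₁) + 1/(A₂E₂) = 1/(2050×116×10³) + 1/(525×204×10³) = 1.354×10⁻⁸ N⁻¹.
So P = 0.0009185 / 1.354×10⁻⁸ = 67.82 kN.
σ_{copper} = P/A₁ = 67820/2050 = 33.09 MPa, compressive.

σ ≈ 33.1 MPa (compressive)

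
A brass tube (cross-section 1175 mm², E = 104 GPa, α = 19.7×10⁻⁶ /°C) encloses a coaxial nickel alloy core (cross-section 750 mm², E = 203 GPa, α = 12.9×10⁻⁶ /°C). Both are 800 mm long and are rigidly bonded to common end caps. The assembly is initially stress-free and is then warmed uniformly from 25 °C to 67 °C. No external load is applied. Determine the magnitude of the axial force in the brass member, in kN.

P ≈ 19.4 kN (compressive in the brass)

Equilibrium of a rigid end plate with no external load gives equal and opposite internal forces ±P in the two members. Since α_{brass} > α_{nickel alloy}, heating drives the brass into compression and the nickel alloy into tension.
Setting the final lengths equal and cancelling L: (α₁ − α₂)ΔT = P/(A₁E₁) + P/(A₂E₂).
|α₁ − α₂|·ΔT = 6.8×10⁻⁶ × 42 = 0.0002856.
1/(A₁E₁) + 1/(A₂E₂) = 1/(1175×104×10³) + 1/(750×203×10³) = 1.475×10⁻⁸ N⁻¹.
P = 0.0002856 / 1.475×10⁻⁸ = 19360 N = 19.36 kN.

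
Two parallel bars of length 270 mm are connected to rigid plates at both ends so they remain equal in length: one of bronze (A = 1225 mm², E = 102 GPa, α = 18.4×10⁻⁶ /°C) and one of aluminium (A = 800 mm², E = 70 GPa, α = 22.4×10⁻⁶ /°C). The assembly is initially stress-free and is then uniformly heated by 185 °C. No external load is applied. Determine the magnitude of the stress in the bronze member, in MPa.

The aluminium has the larger α, so on heating it would change length more than the bronze if both were free. The rigid plates force a common final length, so the aluminium is put into compression and the bronze into tension, with equal and opposite forces P (no external load).
Equating the net (thermal + elastic) strains gives |α₁ − α₂|·ΔT = P·[1/(A₁E₁) + 1/(A₂E₂)].
|α₁ − α₂|·ΔT = 4×10⁻⁶ × 185 = 0.00074.
1/(A₁E₁) + 1/(A₂E₂) = 1/(1225×102×10³) + 1/(800×70×10³) = 2.586×10⁻⁸ N⁻¹.
So P = 0.00074 / 2.586×10⁻⁸ = 28.62 kN.
σ_{bronze} = P/A₁ = 28620/1225 = 23.36 MPa, tensile.

σ ≈ 23.4 MPa (tensile)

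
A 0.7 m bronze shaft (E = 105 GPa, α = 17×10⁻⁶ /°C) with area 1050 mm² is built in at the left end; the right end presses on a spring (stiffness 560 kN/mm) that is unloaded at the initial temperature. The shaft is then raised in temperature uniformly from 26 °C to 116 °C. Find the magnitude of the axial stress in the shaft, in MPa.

The unrestrained thermal change is αΔT L = 17×10⁻⁶ × 90 × 700 = 1.071 mm.
With a force P in the spring, the elastic change of the shaft is PL/(AE) and that of the spring is P/k; compatibility requires their sum to equal δ_free.
So P = δ_free / [L/(AE) + 1/k] = 1.071 / [ 700/(1050×105×10³) + 1/(560×10³) ].
P = 1.071 / 8.135×10⁻⁶ = 131700 N.
σ = P/A = 131700/1050 = 125.4 MPa.

σ ≈ 125 MPa (compressive)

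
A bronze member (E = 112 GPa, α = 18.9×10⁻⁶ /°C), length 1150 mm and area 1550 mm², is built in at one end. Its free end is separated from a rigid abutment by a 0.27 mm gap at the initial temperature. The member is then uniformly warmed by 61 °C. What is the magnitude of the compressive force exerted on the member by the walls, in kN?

If the wall were absent the member would grow by αΔT L = 18.9×10⁻⁶ × 61 × 1150 = 1.326 mm.
The gap closes (δ_free > 0.27 mm) and the wall then resists a further 1.326 − 0.27 = 1.056 mm of expansion.
Compatibility: PL/(AE) = 1.056 mm, so σ = P/A = E × (1.056/1150) = 102.8 MPa.
P = σA = 102.8 × 1550 = 159.4 kN.

P ≈ 159 kN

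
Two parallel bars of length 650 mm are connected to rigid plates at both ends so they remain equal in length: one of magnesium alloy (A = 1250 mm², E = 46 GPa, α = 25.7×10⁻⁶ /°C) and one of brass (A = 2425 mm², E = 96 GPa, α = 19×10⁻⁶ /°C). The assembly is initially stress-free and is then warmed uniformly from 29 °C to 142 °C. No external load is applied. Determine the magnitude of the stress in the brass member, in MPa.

σ ≈ 14.4 MPa (tensile)

Equilibrium of a rigid end plate with no external load gives equal and opposite internal forces ±P in the two members. Since α_{magnesium alloy} > α_{brass}, heating drives the magnesium alloy into compression and the brass into tension.
Setting the final lengths equal and cancelling L: (α₁ − α₂)ΔT = P/(A₁E₁) + P/(A₂E₂).
|α₁ − α₂|·ΔT = 6.7×10⁻⁶ × 113 = 0.0007571.
1/(A₁E₁) + 1/(A₂E₂) = 1/(1250×46×10³) + 1/(2425×96×10³) = 2.169×10⁻⁸ N⁻¹.
P = 0.0007571 / 2.169×10⁻⁸ = 34910 N = 34.91 kN.
σ_{brass} = P/A₂ = 34910/2425 = 14.4 MPa, tensile.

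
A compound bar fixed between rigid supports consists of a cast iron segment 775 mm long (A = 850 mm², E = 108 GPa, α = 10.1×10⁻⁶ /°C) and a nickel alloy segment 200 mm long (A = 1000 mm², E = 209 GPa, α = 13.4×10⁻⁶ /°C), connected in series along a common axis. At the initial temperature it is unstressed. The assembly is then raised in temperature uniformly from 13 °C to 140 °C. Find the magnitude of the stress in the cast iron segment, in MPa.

If the supports were absent, the total length change would be Σ αᵢΔT Lᵢ = 10.1×10⁻⁶×127×775 + 13.4×10⁻⁶×127×200 = 1.334 mm.
Since the ends are fixed, an axial force P builds up, equal in every segment, with P · Σ Lᵢ/(AᵢEᵢ) = δ_free.
Σ Lᵢ/(AᵢEᵢ) = 775/(850×108×10³) + 200/(1000×209×10³) = 9.399×10⁻⁶ mm/N.
So P = 1.334 / 9.399×10⁻⁶ = 142 kN, compressive.
σ_{cast iron} = P / A = 142000 / 850 = 167 MPa.

σ ≈ 167 MPa (compressive)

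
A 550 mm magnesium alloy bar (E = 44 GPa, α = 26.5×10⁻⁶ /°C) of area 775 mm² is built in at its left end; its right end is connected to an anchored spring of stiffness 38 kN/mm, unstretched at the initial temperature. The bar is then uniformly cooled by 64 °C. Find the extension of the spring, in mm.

The unrestrained thermal change is αΔT L = 26.5×10⁻⁶ × 64 × 550 = 0.9328 mm.
Let P be the tensile force in the spring. The bar extends elastically by PL/(AE) and the spring stretches by P/k; together these equal δ_free.
P [ L/(AE) + 1/k ] = δ_free → P [ 550/(775×44×10³) + 1/(38×10³) ] = 0.9328.
P = 0.9328 / 4.244×10⁻⁵ = 21980 N.
Spring extension = P/k = 21980/(38×10³) = 0.5783 mm.

δ ≈ 0.578 mm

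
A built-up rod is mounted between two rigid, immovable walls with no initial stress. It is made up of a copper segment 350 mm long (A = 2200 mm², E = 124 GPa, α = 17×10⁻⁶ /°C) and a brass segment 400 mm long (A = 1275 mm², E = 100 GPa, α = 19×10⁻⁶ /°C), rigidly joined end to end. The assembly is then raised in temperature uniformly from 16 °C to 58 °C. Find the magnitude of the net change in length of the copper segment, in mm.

Free thermal expansion of the whole bar: Σ αᵢΔT Lᵢ = 17×10⁻⁶×42×350 + 19×10⁻⁶×42×400 = 0.5691 mm.
Since the ends are fixed, an axial force P builds up, equal in every segment, with P · Σ Lᵢ/(AᵢEᵢ) = δ_free.
Σ Lᵢ/(AᵢEᵢ) = 350/(2200×124×10³) + 400/(1275×100×10³) = 4.42×10⁻⁶ mm/N.
So P = 0.5691 / 4.42×10⁻⁶ = 128.7 kN, compressive.
For the copper segment, free thermal change = 17×10⁻⁶×42×350 = 0.2499 mm and elastic change from P = 128700×350/(2200×124×10³) = 0.1652 mm; these oppose, so the net change is 0.0847 mm (segment lengthens).

|ΔL| ≈ 0.0847 mm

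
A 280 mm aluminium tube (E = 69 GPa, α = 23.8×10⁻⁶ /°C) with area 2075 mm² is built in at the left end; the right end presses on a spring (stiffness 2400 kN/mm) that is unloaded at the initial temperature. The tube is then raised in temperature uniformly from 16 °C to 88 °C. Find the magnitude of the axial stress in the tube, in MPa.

Free thermal expansion: δ_free = αΔT L = 23.8×10⁻⁶ × 72 × 280 = 0.4798 mm.
With a force P in the spring, the elastic change of the tube is PL/(AE) and that of the spring is P/k; compatibility requires their sum to equal δ_free.
P [ L/(AE) + 1/k ] = δ_free → P [ 280/(2075×69×10³) + 1/(2400×10³) ] = 0.4798.
P = 0.4798 / 2.372×10⁻⁶ = 202300 N.
σ = P/A = 202300/2075 = 97.47 MPa.

σ ≈ 97.5 MPa (compressive)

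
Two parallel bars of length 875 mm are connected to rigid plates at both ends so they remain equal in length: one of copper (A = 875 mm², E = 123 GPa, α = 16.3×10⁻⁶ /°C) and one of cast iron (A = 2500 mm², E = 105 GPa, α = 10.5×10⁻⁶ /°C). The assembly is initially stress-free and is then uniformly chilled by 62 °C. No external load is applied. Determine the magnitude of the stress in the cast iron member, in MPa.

σ ≈ 11 MPa (compressive)

Equilibrium of a rigid end plate with no external load gives equal and opposite internal forces ±P in the two members. Since α_{copper} > α_{cast iron}, cooling drives the copper into tension and the cast iron into compression.
Equating the net (thermal + elastic) strains gives |α₁ − α₂|·ΔT = P·[1/(A₁E₁) + 1/(A₂E₂)].
|α₁ − α₂|·ΔT = 5.8×10⁻⁶ × 62 = 0.0003596.
1/(A₁E₁) + 1/(A₂E₂) = 1/(875×123×10³) + 1/(2500×105×10³) = 1.31×10⁻⁸ N⁻¹.
So P = 0.0003596 / 1.31×10⁻⁸ = 27.45 kN.
σ_{cast iron} = P/A₂ = 27450/2500 = 10.98 MPa, compressive.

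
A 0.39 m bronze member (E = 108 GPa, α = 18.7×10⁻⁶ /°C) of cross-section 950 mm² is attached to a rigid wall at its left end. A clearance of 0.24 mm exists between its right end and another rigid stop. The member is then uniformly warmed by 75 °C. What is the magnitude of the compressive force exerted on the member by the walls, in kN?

If the wall were absent the member would grow by αΔT L = 18.7×10⁻⁶ × 75 × 390 = 0.547 mm.
The gap closes (δ_free > 0.24 mm) and the wall then resists a further 0.547 − 0.24 = 0.307 mm of expansion.
So σ = E(δ_free − g)/L = 108×10³ × 0.307/390 = 85.01 MPa.
Force on the wall = σA = 85.01 × 950 mm² = 80.76 kN.

P ≈ 80.8 kN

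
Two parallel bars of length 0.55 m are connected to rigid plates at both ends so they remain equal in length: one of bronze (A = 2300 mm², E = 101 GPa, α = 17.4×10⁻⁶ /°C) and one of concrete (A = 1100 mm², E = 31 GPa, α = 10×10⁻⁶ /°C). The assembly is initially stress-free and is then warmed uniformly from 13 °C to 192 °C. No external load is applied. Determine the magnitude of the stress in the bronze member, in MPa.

σ ≈ 17.1 MPa (compressive)

Equilibrium of a rigid end plate with no external load gives equal and opposite internal forces ±P in the two members. Since α_{bronze} > α_{concrete}, heating drives the bronze into compression and the concrete into tension.
Compatibility of the two members (thermal + elastic change equal): (α₁ − α₂)ΔT = P·[1/(A₁E₁) + 1/(A₂E₂)].
|α₁ − α₂|·ΔT = 7.4×10⁻⁶ × 179 = 0.001325.
1/(A₁E₁) + 1/(A₂E₂) = 1/(2300×101×10³) + 1/(1100×31×10³) = 3.363×10⁻⁸ N⁻¹.
P = 0.001325 / 3.363×10⁻⁸ = 39390 N = 39.39 kN.
σ_{bronze} = P/A₁ = 39390/2300 = 17.12 MPa, compressive.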